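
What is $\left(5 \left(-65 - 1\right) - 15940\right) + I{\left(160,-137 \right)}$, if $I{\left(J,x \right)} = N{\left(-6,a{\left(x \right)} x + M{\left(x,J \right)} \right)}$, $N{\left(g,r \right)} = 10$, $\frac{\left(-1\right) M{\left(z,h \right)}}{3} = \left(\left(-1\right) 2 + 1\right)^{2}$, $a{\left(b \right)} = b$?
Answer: $-16260$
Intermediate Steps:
$M{\left(z,h \right)} = -3$ ($M{\left(z,h \right)} = - 3 \left(\left(-1\right) 2 + 1\right)^{2} = - 3 \left(-2 + 1\right)^{2} = - 3 \left(-1\right)^{2} = \left(-3\right) 1 = -3$)
$I{\left(J,x \right)} = 10$
$\left(5 \left(-65 - 1\right) - 15940\right) + I{\left(160,-137 \right)} = \left(5 \left(-65 - 1\right) - 15940\right) + 10 = \left(5 \left(-66\right) - 15940\right) + 10 = \left(-330 - 15940\right) + 10 = -16270 + 10 = -16260$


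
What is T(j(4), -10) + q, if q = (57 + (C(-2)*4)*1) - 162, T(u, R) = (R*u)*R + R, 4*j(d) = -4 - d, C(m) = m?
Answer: -323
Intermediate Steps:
j(d) = -1 - d/4 (j(d) = (-4 - d)/4 = -1 - d/4)
T(u, R) = R + u*R**2 (T(u, R) = u*R**2 + R = R + u*R**2)
q = -113 (q = (57 - 2*4*1) - 162 = (57 - 8*1) - 162 = (57 - 8) - 162 = 49 - 162 = -113)
T(j(4), -10) + q = -10*(1 - 10*(-1 - 1/4*4)) - 113 = -10*(1 - 10*(-1 - 1)) - 113 = -10*(1 - 10*(-2)) - 113 = -10*(1 + 20) - 113 = -10*21 - 113 = -210 - 113 = -323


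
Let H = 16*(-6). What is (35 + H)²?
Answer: 3721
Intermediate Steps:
H = -96
(35 + H)² = (35 - 96)² = (-61)² = 3721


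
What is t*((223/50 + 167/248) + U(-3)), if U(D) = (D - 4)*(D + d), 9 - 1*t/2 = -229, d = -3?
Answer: 34775013/1550 ≈ 22436.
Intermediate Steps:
t = 476 (t = 18 - 2*(-229) = 18 + 458 = 476)
U(D) = (-4 + D)*(-3 + D) (U(D) = (D - 4)*(D - 3) = (-4 + D)*(-3 + D))
t*((223/50 + 167/248) + U(-3)) = 476*((223/50 + 167/248) + (12 + (-3)² - 7*(-3))) = 476*((223*(1/50) + 167*(1/248)) + (12 + 9 + 21)) = 476*((223/50 + 167/248) + 42) = 476*(31827/6200 + 42) = 476*(292227/6200) = 34775013/1550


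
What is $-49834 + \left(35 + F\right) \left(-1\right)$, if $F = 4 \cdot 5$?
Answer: $-49889$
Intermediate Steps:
$F = 20$
$-49834 + \left(35 + F\right) \left(-1\right) = -49834 + \left(35 + 20\right) \left(-1\right) = -49834 + 55 \left(-1\right) = -49834 - 55 = -49889$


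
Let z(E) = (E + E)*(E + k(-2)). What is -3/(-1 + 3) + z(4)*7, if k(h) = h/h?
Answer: 557/2 ≈ 278.50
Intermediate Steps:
k(h) = 1
z(E) = 2*E*(1 + E) (z(E) = (E + E)*(E + 1) = (2*E)*(1 + E) = 2*E*(1 + E))
-3/(-1 + 3) + z(4)*7 = -3/(-1 + 3) + (2*4*(1 + 4))*7 = -3/2 + (2*4*5)*7 = -3*1/2 + 40*7 = -3/2 + 280 = 557/2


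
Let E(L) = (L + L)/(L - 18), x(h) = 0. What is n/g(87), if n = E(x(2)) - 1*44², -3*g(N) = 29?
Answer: 5808/29 ≈ 200.28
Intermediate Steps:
g(N) = -29/3 (g(N) = -⅓*29 = -29/3)
E(L) = 2*L/(-18 + L) (E(L) = (2*L)/(-18 + L) = 2*L/(-18 + L))
n = -1936 (n = 2*0/(-18 + 0) - 1*44² = 2*0/(-18) - 1*1936 = 2*0*(-1/18) - 1936 = 0 - 1936 = -1936)
n/g(87) = -1936/(-29/3) = -1936*(-3/29) = 5808/29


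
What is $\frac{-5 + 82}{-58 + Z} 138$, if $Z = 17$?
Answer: $- \frac{10626}{41} \approx -259.17$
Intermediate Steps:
$\frac{-5 + 82}{-58 + Z} 138 = \frac{-5 + 82}{-58 + 17} \cdot 138 = \frac{77}{-41} \cdot 138 = 77 \left(- \frac{1}{41}\right) 138 = \left(- \frac{77}{41}\right) 138 = - \frac{10626}{41}$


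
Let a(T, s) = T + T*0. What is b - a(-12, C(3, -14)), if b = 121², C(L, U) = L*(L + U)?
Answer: 14653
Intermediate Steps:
a(T, s) = T (a(T, s) = T + 0 = T)
b = 14641
b - a(-12, C(3, -14)) = 14641 - 1*(-12) = 14641 + 12 = 14653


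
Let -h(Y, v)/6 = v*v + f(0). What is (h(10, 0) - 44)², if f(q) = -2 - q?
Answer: 1024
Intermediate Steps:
h(Y, v) = 12 - 6*v² (h(Y, v) = -6*(v*v + (-2 - 1*0)) = -6*(v² + (-2 + 0)) = -6*(v² - 2) = -6*(-2 + v²) = 12 - 6*v²)
(h(10, 0) - 44)² = ((12 - 6*0²) - 44)² = ((12 - 6*0) - 44)² = ((12 + 0) - 44)² = (12 - 44)² = (-32)² = 1024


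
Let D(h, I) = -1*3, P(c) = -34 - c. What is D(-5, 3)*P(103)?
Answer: 411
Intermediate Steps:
D(h, I) = -3
D(-5, 3)*P(103) = -3*(-34 - 1*103) = -3*(-34 - 103) = -3*(-137) = 411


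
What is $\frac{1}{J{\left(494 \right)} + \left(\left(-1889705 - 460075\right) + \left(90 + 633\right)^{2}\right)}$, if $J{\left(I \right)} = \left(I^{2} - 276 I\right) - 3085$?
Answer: $- \frac{1}{1722444} \approx -5.8057 \cdot 10^{-7}$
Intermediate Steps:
$J{\left(I \right)} = -3085 + I^{2} - 276 I$
$\frac{1}{J{\left(494 \right)} + \left(\left(-1889705 - 460075\right) + \left(90 + 633\right)^{2}\right)} = \frac{1}{\left(-3085 + 494^{2} - 136344\right) + \left(\left(-1889705 - 460075\right) + \left(90 + 633\right)^{2}\right)} = \frac{1}{\left(-3085 + 244036 - 136344\right) - \left(2349780 - 723^{2}\right)} = \frac{1}{104607 + \left(-2349780 + 522729\right)} = \frac{1}{104607 - 1827051} = \frac{1}{-1722444} = - \frac{1}{1722444}$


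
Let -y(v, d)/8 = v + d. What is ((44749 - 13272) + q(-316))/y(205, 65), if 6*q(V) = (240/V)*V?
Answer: -31517/2160 ≈ -14.591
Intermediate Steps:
q(V) = 40 (q(V) = ((240/V)*V)/6 = (1/6)*240 = 40)
y(v, d) = -8*d - 8*v (y(v, d) = -8*(v + d) = -8*(d + v) = -8*d - 8*v)
((44749 - 13272) + q(-316))/y(205, 65) = ((44749 - 13272) + 40)/(-8*65 - 8*205) = (31477 + 40)/(-520 - 1640) = 31517/(-2160) = 31517*(-1/2160) = -31517/2160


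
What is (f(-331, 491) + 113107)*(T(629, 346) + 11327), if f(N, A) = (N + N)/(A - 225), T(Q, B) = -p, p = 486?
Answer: 163080078900/133 ≈ 1.2262e+9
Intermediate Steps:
T(Q, B) = -486 (T(Q, B) = -1*486 = -486)
f(N, A) = 2*N/(-225 + A) (f(N, A) = (2*N)/(-225 + A) = 2*N/(-225 + A))
(f(-331, 491) + 113107)*(T(629, 346) + 11327) = (2*(-331)/(-225 + 491) + 113107)*(-486 + 11327) = (2*(-331)/266 + 113107)*10841 = (2*(-331)*(1/266) + 113107)*10841 = (-331/133 + 113107)*10841 = (15042900/133)*10841 = 163080078900/133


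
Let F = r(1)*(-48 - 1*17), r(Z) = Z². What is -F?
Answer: 65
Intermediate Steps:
F = -65 (F = 1²*(-48 - 1*17) = 1*(-48 - 17) = 1*(-65) = -65)
-F = -1*(-65) = 65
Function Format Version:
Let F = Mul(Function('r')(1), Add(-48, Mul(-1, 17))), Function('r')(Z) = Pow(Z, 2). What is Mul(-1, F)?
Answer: 65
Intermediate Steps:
F = -65 (F = Mul(Pow(1, 2), Add(-48, Mul(-1, 17))) = Mul(1, Add(-48, -17)) = Mul(1, -65) = -65)
Mul(-1, F) = Mul(-1, -65) = 65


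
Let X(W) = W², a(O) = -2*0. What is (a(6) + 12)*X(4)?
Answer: 192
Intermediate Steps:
a(O) = 0
(a(6) + 12)*X(4) = (0 + 12)*4² = 12*16 = 192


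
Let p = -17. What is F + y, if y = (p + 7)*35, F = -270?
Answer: -620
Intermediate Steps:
y = -350 (y = (-17 + 7)*35 = -10*35 = -350)
F + y = -270 - 350 = -620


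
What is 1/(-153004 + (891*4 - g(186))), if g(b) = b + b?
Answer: -1/149812 ≈ -6.6750e-6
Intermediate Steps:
g(b) = 2*b
1/(-153004 + (891*4 - g(186))) = 1/(-153004 + (891*4 - 2*186)) = 1/(-153004 + (3564 - 1*372)) = 1/(-153004 + (3564 - 372)) = 1/(-153004 + 3192) = 1/(-149812) = -1/149812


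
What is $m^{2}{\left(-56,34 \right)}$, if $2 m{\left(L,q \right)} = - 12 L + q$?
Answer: $124609$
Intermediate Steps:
$m{\left(L,q \right)} = \frac{q}{2} - 6 L$ ($m{\left(L,q \right)} = \frac{- 12 L + q}{2} = \frac{q - 12 L}{2} = \frac{q}{2} - 6 L$)
$m^{2}{\left(-56,34 \right)} = \left(\frac{1}{2} \cdot 34 - -336\right)^{2} = \left(17 + 336\right)^{2} = 353^{2} = 124609$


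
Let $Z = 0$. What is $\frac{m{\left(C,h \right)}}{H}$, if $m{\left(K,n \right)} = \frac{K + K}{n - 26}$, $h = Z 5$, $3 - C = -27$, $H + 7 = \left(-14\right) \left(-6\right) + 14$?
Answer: $- \frac{30}{1183} \approx -0.025359$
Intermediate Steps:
$H = 91$ ($H = -7 + \left(\left(-14\right) \left(-6\right) + 14\right) = -7 + \left(84 + 14\right) = -7 + 98 = 91$)
$C = 30$ ($C = 3 - -27 = 3 + 27 = 30$)
$h = 0$ ($h = 0 \cdot 5 = 0$)
$m{\left(K,n \right)} = \frac{2 K}{-26 + n}$
$\frac{m{\left(C,h \right)}}{H} = \frac{2 \cdot 30 \frac{1}{-26 + 0}}{91} = 2 \cdot 30 \frac{1}{-26} \cdot \frac{1}{91} = 2 \cdot 30 \left(- \frac{1}{26}\right) \frac{1}{91} = \left(- \frac{30}{13}\right) \frac{1}{91} = - \frac{30}{1183}$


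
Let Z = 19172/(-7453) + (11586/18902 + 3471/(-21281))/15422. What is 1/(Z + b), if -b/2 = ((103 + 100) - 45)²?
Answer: -889136148006821/44395076773980408206 ≈ -2.0028e-5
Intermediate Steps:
b = -49928 (b = -2*((103 + 100) - 45)² = -2*(203 - 45)² = -2*158² = -2*24964 = -49928)
Z = -2287176295849318/889136148006821 (Z = 19172*(-1/7453) + (11586*(1/18902) + 3471*(-1/21281))*(1/15422) = -19172/7453 + (5793/9451 - 267/1637)*(1/15422) = -19172/7453 + (6959724/15471287)*(1/15422) = -19172/7453 + 3479862/119299094057 = -2287176295849318/889136148006821 ≈ -2.5724)
1/(Z + b) = 1/(-2287176295849318/889136148006821 - 49928) = 1/(-44395076773980408206/889136148006821) = -889136148006821/44395076773980408206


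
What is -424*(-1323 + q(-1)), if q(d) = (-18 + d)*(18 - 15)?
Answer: 585120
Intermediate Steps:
q(d) = -54 + 3*d (q(d) = (-18 + d)*3 = -54 + 3*d)
-424*(-1323 + q(-1)) = -424*(-1323 + (-54 + 3*(-1))) = -424*(-1323 + (-54 - 3)) = -424*(-1323 - 57) = -424*(-1380) = 585120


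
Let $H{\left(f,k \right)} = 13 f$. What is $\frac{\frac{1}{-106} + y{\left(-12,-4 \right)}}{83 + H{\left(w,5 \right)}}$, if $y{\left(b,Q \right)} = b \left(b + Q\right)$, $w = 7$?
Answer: $\frac{20351}{18444} \approx 1.1034$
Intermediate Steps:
$y{\left(b,Q \right)} = b \left(Q + b\right)$
$\frac{\frac{1}{-106} + y{\left(-12,-4 \right)}}{83 + H{\left(w,5 \right)}} = \frac{\frac{1}{-106} - 12 \left(-4 - 12\right)}{83 + 13 \cdot 7} = \frac{- \frac{1}{106} - -192}{83 + 91} = \frac{- \frac{1}{106} + 192}{174} = \frac{20351}{106} \cdot \frac{1}{174} = \frac{20351}{18444}$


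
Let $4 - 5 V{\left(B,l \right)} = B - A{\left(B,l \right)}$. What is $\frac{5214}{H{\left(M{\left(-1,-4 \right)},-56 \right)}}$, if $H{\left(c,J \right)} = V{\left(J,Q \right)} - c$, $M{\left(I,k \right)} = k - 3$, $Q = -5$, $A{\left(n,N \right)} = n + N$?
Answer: $\frac{13035}{17} \approx 766.76$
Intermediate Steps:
$A{\left(n,N \right)} = N + n$
$V{\left(B,l \right)} = \frac{4}{5} + \frac{l}{5}$ ($V{\left(B,l \right)} = \frac{4}{5} - \frac{B - \left(l + B\right)}{5} = \frac{4}{5} - \frac{B - \left(B + l\right)}{5} = \frac{4}{5} - \frac{\left(-1\right) l}{5} = \frac{4}{5} + \frac{l}{5}$)
$M{\left(I,k \right)} = -3 + k$ ($M{\left(I,k \right)} = k - 3 = -3 + k$)
$H{\left(c,J \right)} = - \frac{1}{5} - c$ ($H{\left(c,J \right)} = \left(\frac{4}{5} + \frac{1}{5} \left(-5\right)\right) - c = \left(\frac{4}{5} - 1\right) - c = - \frac{1}{5} - c$)
$\frac{5214}{H{\left(M{\left(-1,-4 \right)},-56 \right)}} = \frac{5214}{- \frac{1}{5} - \left(-3 - 4\right)} = \frac{5214}{- \frac{1}{5} - -7} = \frac{5214}{- \frac{1}{5} + 7} = \frac{5214}{\frac{34}{5}} = 5214 \cdot \frac{5}{34} = \frac{13035}{17}$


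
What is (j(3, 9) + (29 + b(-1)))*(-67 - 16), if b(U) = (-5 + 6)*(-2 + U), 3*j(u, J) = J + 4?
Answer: -7553/3 ≈ -2517.7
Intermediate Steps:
j(u, J) = 4/3 + J/3 (j(u, J) = (J + 4)/3 = (4 + J)/3 = 4/3 + J/3)
b(U) = -2 + U (b(U) = 1*(-2 + U) = -2 + U)
(j(3, 9) + (29 + b(-1)))*(-67 - 16) = ((4/3 + (⅓)*9) + (29 + (-2 - 1)))*(-67 - 16) = ((4/3 + 3) + (29 - 3))*(-83) = (13/3 + 26)*(-83) = (91/3)*(-83) = -7553/3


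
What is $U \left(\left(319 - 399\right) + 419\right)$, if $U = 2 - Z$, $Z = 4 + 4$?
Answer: $-2034$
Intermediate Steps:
$Z = 8$
$U = -6$ ($U = 2 - 8 = -6$)
$U \left(\left(319 - 399\right) + 419\right) = - 6 \left(\left(319 - 399\right) + 419\right) = - 6 \left(-80 + 419\right) = \left(-6\right) 339 = -2034$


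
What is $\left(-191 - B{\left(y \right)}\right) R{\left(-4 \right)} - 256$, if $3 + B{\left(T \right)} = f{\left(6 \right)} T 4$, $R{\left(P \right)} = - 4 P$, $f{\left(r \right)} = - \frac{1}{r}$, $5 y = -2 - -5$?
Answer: $- \frac{16288}{5} \approx -3257.6$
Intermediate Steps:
$y = \frac{3}{5}$ ($y = \frac{-2 - -5}{5} = \frac{-2 + 5}{5} = \frac{1}{5} \cdot 3 = \frac{3}{5} \approx 0.6$)
$B{\left(T \right)} = -3 - \frac{2 T}{3}$ ($B{\left(T \right)} = -3 + - \frac{1}{6} T 4 = -3 + \left(-1\right) \frac{1}{6} T 4 = -3 + - \frac{T}{6} \cdot 4 = -3 - \frac{2 T}{3}$)
$\left(-191 - B{\left(y \right)}\right) R{\left(-4 \right)} - 256 = \left(-191 - \left(-3 - \frac{2}{5}\right)\right) \left(\left(-4\right) \left(-4\right)\right) - 256 = \left(-191 - \left(-3 - \frac{2}{5}\right)\right) 16 - 256 = \left(-191 - - \frac{17}{5}\right) 16 - 256 = \left(-191 + \frac{17}{5}\right) 16 - 256 = \left(- \frac{938}{5}\right) 16 - 256 = - \frac{15008}{5} - 256 = - \frac{16288}{5}$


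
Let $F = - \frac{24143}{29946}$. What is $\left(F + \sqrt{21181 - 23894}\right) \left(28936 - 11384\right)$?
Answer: $- \frac{30268424}{2139} + 17552 i \sqrt{2713} \approx -14151.0 + 9.1422 \cdot 10^{5} i$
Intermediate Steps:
$F = - \frac{3449}{4278}$ ($F = \left(-24143\right) \frac{1}{29946} = - \frac{3449}{4278} \approx -0.80622$)
$\left(F + \sqrt{21181 - 23894}\right) \left(28936 - 11384\right) = \left(- \frac{3449}{4278} + \sqrt{21181 - 23894}\right) \left(28936 - 11384\right) = \left(- \frac{3449}{4278} + \sqrt{-2713}\right) 17552 = \left(- \frac{3449}{4278} + i \sqrt{2713}\right) 17552 = - \frac{30268424}{2139} + 17552 i \sqrt{2713}$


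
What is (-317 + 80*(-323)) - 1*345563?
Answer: -371720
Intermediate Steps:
(-317 + 80*(-323)) - 1*345563 = (-317 - 25840) - 345563 = -26157 - 345563 = -371720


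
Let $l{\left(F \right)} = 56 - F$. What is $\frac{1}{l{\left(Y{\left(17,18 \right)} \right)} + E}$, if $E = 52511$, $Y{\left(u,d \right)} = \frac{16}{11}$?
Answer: $\frac{11}{578221} \approx 1.9024 \cdot 10^{-5}$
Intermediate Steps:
$Y{\left(u,d \right)} = \frac{16}{11}$ ($Y{\left(u,d \right)} = 16 \cdot \frac{1}{11} = \frac{16}{11}$)
$\frac{1}{l{\left(Y{\left(17,18 \right)} \right)} + E} = \frac{1}{\left(56 - \frac{16}{11}\right) + 52511} = \frac{1}{\frac{600}{11} + 52511} = \frac{1}{\frac{578221}{11}} = \frac{11}{578221}$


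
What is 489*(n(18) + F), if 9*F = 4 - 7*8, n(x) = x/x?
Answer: -7009/3 ≈ -2336.3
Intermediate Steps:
n(x) = 1
F = -52/9 (F = (4 - 7*8)/9 = (4 - 56)/9 = (⅑)*(-52) = -52/9 ≈ -5.7778)
489*(n(18) + F) = 489*(1 - 52/9) = 489*(-43/9) = -7009/3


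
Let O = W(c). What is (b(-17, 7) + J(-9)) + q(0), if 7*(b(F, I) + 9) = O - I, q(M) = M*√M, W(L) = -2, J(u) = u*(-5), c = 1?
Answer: 243/7 ≈ 34.714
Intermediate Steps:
J(u) = -5*u
O = -2
q(M) = M^(3/2)
b(F, I) = -65/7 - I/7 (b(F, I) = -9 + (-2 - I)/7 = -9 + (-2/7 - I/7) = -65/7 - I/7)
(b(-17, 7) + J(-9)) + q(0) = ((-65/7 - ⅐*7) - 5*(-9)) + 0^(3/2) = ((-65/7 - 1) + 45) + 0 = (-72/7 + 45) + 0 = 243/7 + 0 = 243/7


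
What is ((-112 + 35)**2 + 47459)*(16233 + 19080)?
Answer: 1885290444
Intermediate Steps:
((-112 + 35)**2 + 47459)*(16233 + 19080) = ((-77)**2 + 47459)*35313 = (5929 + 47459)*35313 = 53388*35313 = 1885290444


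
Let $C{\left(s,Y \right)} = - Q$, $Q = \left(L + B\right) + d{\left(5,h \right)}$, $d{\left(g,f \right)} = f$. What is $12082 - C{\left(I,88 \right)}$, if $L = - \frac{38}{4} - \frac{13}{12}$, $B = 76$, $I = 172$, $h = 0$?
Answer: $\frac{145769}{12} \approx 12147.0$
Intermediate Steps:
$L = - \frac{127}{12}$ ($L = \left(-38\right) \frac{1}{4} - \frac{13}{12} = - \frac{19}{2} - \frac{13}{12} = - \frac{127}{12} \approx -10.583$)
$Q = \frac{785}{12}$ ($Q = \left(- \frac{127}{12} + 76\right) + 0 = \frac{785}{12} + 0 = \frac{785}{12} \approx 65.417$)
$C{\left(s,Y \right)} = - \frac{785}{12}$ ($C{\left(s,Y \right)} = \left(-1\right) \frac{785}{12} = - \frac{785}{12}$)
$12082 - C{\left(I,88 \right)} = 12082 - - \frac{785}{12} = 12082 + \frac{785}{12} = \frac{145769}{12}$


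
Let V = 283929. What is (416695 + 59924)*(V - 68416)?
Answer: 102717590547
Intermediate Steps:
(416695 + 59924)*(V - 68416) = (416695 + 59924)*(283929 - 68416) = 476619*215513 = 102717590547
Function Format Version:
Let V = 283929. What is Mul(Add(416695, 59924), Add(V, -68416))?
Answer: 102717590547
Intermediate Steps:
Mul(Add(416695, 59924), Add(V, -68416)) = Mul(Add(416695, 59924), Add(283929, -68416)) = Mul(476619, 215513) = 102717590547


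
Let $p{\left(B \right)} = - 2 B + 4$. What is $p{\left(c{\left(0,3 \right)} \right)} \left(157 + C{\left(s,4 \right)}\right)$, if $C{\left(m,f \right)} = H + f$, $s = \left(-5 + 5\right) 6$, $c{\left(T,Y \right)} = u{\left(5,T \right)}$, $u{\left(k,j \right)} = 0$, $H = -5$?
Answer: $624$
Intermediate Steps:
$c{\left(T,Y \right)} = 0$
$p{\left(B \right)} = 4 - 2 B$
$s = 0$ ($s = 0 \cdot 6 = 0$)
$C{\left(m,f \right)} = -5 + f$
$p{\left(c{\left(0,3 \right)} \right)} \left(157 + C{\left(s,4 \right)}\right) = \left(4 - 0\right) \left(157 + \left(-5 + 4\right)\right) = \left(4 + 0\right) \left(157 - 1\right) = 4 \cdot 156 = 624$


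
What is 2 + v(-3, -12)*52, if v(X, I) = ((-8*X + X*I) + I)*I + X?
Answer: -30106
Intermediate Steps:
v(X, I) = X + I*(I - 8*X + I*X) (v(X, I) = ((-8*X + I*X) + I)*I + X = (I - 8*X + I*X)*I + X = I*(I - 8*X + I*X) + X = X + I*(I - 8*X + I*X))
2 + v(-3, -12)*52 = 2 + (-3 + (-12)² - 3*(-12)² - 8*(-12)*(-3))*52 = 2 + (-3 + 144 - 3*144 - 288)*52 = 2 + (-3 + 144 - 432 - 288)*52 = 2 - 579*52 = 2 - 30108 = -30106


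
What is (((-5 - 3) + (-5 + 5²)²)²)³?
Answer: 3628410392018944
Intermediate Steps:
(((-5 - 3) + (-5 + 5²)²)²)³ = ((-8 + (-5 + 25)²)²)³ = ((-8 + 20²)²)³ = ((-8 + 400)²)³ = (392²)³ = 153664³ = 3628410392018944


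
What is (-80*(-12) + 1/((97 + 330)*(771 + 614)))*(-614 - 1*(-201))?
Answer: -33496612859/84485 ≈ -3.9648e+5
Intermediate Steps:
(-80*(-12) + 1/((97 + 330)*(771 + 614)))*(-614 - 1*(-201)) = (960 + 1/(427*1385))*(-614 + 201) = (960 + 1/591395)*(-413) = (567739201/591395)*(-413) = -33496612859/84485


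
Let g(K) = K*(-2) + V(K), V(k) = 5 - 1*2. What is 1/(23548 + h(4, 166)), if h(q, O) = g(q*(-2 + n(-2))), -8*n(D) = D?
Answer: 1/23565 ≈ 4.2436e-5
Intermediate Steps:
n(D) = -D/8
V(k) = 3 (V(k) = 5 - 2 = 3)
g(K) = 3 - 2*K (g(K) = K*(-2) + 3 = -2*K + 3 = 3 - 2*K)
h(q, O) = 3 + 7*q/2 (h(q, O) = 3 - 2*q*(-2 - ⅛*(-2)) = 3 - 2*q*(-2 + ¼) = 3 - 2*q*(-7)/4 = 3 - (-7)*q/2 = 3 + 7*q/2)
1/(23548 + h(4, 166)) = 1/(23548 + (3 + (7/2)*4)) = 1/(23548 + (3 + 14)) = 1/(23548 + 17) = 1/23565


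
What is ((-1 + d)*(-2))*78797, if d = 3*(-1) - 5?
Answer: 1418346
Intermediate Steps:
d = -8 (d = -3 - 5 = -8)
((-1 + d)*(-2))*78797 = ((-1 - 8)*(-2))*78797 = -9*(-2)*78797 = 18*78797 = 1418346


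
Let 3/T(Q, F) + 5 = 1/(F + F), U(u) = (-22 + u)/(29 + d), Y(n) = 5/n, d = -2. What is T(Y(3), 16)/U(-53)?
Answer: 288/1325 ≈ 0.21736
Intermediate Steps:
U(u) = -22/27 + u/27 (U(u) = (-22 + u)/(29 - 2) = (-22 + u)/27 = (-22 + u)*(1/27) = -22/27 + u/27)
T(Q, F) = 3/(-5 + 1/(2*F)) (T(Q, F) = 3/(-5 + 1/(F + F)) = 3/(-5 + 1/(2*F)))
T(Y(3), 16)/U(-53) = (-6*16/(-1 + 10*16))/(-22/27 + (1/27)*(-53)) = (-6*16/(-1 + 160))/(-22/27 - 53/27) = (-6*16/159)/(-25/9) = -6*16*1/159*(-9/25) = -32/53*(-9/25) = 288/1325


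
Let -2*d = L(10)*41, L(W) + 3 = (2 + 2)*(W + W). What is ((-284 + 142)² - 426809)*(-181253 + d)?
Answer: 148695030635/2 ≈ 7.4347e+10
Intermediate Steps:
L(W) = -3 + 8*W (L(W) = -3 + (2 + 2)*(W + W) = -3 + 4*(2*W) = -3 + 8*W)
d = -3157/2 (d = -(-3 + 8*10)*41/2 = -(-3 + 80)*41/2 = -77*41/2 = -½*3157 = -3157/2 ≈ -1578.5)
((-284 + 142)² - 426809)*(-181253 + d) = ((-284 + 142)² - 426809)*(-181253 - 3157/2) = ((-142)² - 426809)*(-365663/2) = (20164 - 426809)*(-365663/2) = -406645*(-365663/2) = 148695030635/2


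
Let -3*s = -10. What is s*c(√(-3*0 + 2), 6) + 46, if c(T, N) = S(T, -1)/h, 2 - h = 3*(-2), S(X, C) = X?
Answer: 46 + 5*√2/12 ≈ 46.589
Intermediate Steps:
s = 10/3 (s = -⅓*(-10) = 10/3 ≈ 3.3333)
h = 8 (h = 2 - 3*(-2) = 2 - 1*(-6) = 2 + 6 = 8)
c(T, N) = T/8
s*c(√(-3*0 + 2), 6) + 46 = 10*(√(-3*0 + 2)/8)/3 + 46 = 10*(√(0 + 2)/8)/3 + 46 = 10*(√2/8)/3 + 46 = 5*√2/12 + 46 = 46 + 5*√2/12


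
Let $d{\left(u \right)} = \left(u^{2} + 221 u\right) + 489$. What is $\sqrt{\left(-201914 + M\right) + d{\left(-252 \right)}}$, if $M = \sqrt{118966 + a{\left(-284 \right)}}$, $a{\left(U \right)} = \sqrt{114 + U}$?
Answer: $\sqrt{-193613 + \sqrt{118966 + i \sqrt{170}}} \approx 2.0 \cdot 10^{-5} + 439.62 i$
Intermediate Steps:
$d{\left(u \right)} = 489 + u^{2} + 221 u$
$M = \sqrt{118966 + i \sqrt{170}}$ ($M = \sqrt{118966 + \sqrt{114 - 284}} = \sqrt{118966 + \sqrt{-170}} = \sqrt{118966 + i \sqrt{170}} \approx 344.91 + 0.019 i$)
$\sqrt{\left(-201914 + M\right) + d{\left(-252 \right)}} = \sqrt{\left(-201914 + \sqrt{118966 + i \sqrt{170}}\right) + \left(489 + \left(-252\right)^{2} + 221 \left(-252\right)\right)} = \sqrt{\left(-201914 + \sqrt{118966 + i \sqrt{170}}\right) + \left(489 + 63504 - 55692\right)} = \sqrt{\left(-201914 + \sqrt{118966 + i \sqrt{170}}\right) + 8301} = \sqrt{-193613 + \sqrt{118966 + i \sqrt{170}}}$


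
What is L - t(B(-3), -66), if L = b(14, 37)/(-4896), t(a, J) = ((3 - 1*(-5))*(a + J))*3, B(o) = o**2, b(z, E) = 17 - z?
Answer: 2232575/1632 ≈ 1368.0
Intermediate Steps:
t(a, J) = 24*J + 24*a (t(a, J) = ((3 + 5)*(J + a))*3 = (8*(J + a))*3 = (8*J + 8*a)*3 = 24*J + 24*a)
L = -1/1632 (L = (17 - 1*14)/(-4896) = (17 - 14)*(-1/4896) = 3*(-1/4896) = -1/1632 ≈ -0.00061275)
L - t(B(-3), -66) = -1/1632 - (24*(-66) + 24*(-3)**2) = -1/1632 - (-1584 + 24*9) = -1/1632 - (-1584 + 216) = -1/1632 - 1*(-1368) = -1/1632 + 1368 = 2232575/1632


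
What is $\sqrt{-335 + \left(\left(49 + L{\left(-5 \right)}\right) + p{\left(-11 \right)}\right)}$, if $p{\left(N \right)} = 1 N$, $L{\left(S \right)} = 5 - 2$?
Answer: $7 i \sqrt{6} \approx 17.146 i$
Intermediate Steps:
$L{\left(S \right)} = 3$
$p{\left(N \right)} = N$
$\sqrt{-335 + \left(\left(49 + L{\left(-5 \right)}\right) + p{\left(-11 \right)}\right)} = \sqrt{-335 + \left(\left(49 + 3\right) - 11\right)} = \sqrt{-335 + \left(52 - 11\right)} = \sqrt{-335 + 41} = \sqrt{-294} = 7 i \sqrt{6}$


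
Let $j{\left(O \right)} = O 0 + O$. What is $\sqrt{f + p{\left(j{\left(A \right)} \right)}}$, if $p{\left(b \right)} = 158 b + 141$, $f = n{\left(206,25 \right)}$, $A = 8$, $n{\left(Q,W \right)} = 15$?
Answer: $2 \sqrt{355} \approx 37.683$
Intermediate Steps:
$f = 15$
$j{\left(O \right)} = O$ ($j{\left(O \right)} = 0 + O = O$)
$p{\left(b \right)} = 141 + 158 b$
$\sqrt{f + p{\left(j{\left(A \right)} \right)}} = \sqrt{15 + \left(141 + 158 \cdot 8\right)} = \sqrt{15 + \left(141 + 1264\right)} = \sqrt{15 + 1405} = \sqrt{1420} = 2 \sqrt{355}$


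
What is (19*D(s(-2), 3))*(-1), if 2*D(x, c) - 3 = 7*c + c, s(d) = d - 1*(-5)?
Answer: -513/2 ≈ -256.50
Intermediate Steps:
s(d) = 5 + d (s(d) = d + 5 = 5 + d)
D(x, c) = 3/2 + 4*c (D(x, c) = 3/2 + (7*c + c)/2 = 3/2 + (8*c)/2 = 3/2 + 4*c)
(19*D(s(-2), 3))*(-1) = (19*(3/2 + 4*3))*(-1) = (19*(3/2 + 12))*(-1) = (19*(27/2))*(-1) = (513/2)*(-1) = -513/2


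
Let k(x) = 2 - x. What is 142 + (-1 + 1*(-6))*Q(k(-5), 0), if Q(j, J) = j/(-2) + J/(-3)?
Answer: 333/2 ≈ 166.50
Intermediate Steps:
Q(j, J) = -j/2 - J/3 (Q(j, J) = j*(-½) + J*(-⅓) = -j/2 - J/3)
142 + (-1 + 1*(-6))*Q(k(-5), 0) = 142 + (-1 + 1*(-6))*(-(2 - 1*(-5))/2 - ⅓*0) = 142 + (-1 - 6)*(-(2 + 5)/2 + 0) = 142 - 7*(-½*7 + 0) = 142 - 7*(-7/2 + 0) = 142 - 7*(-7/2) = 142 + 49/2 = 333/2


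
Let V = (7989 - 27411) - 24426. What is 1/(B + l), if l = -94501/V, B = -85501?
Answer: -43848/3748953347 ≈ -1.1696e-5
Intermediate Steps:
V = -43848 (V = -19422 - 24426 = -43848)
l = 94501/43848 (l = -94501/(-43848) = -94501*(-1/43848) = 94501/43848 ≈ 2.1552)
1/(B + l) = 1/(-85501 + 94501/43848) = 1/(-3748953347/43848) = -43848/3748953347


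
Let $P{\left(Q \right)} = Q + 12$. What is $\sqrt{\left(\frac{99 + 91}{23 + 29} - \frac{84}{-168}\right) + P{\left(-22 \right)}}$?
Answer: $\frac{2 i \sqrt{247}}{13} \approx 2.4179 i$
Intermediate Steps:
$P{\left(Q \right)} = 12 + Q$
$\sqrt{\left(\frac{99 + 91}{23 + 29} - \frac{84}{-168}\right) + P{\left(-22 \right)}} = \sqrt{\left(\frac{99 + 91}{23 + 29} - \frac{84}{-168}\right) + \left(12 - 22\right)} = \sqrt{\left(\frac{190}{52} - - \frac{1}{2}\right) - 10} = \sqrt{\left(190 \cdot \frac{1}{52} + \frac{1}{2}\right) - 10} = \sqrt{\left(\frac{95}{26} + \frac{1}{2}\right) - 10} = \sqrt{\frac{54}{13} - 10} = \sqrt{- \frac{76}{13}} = \frac{2 i \sqrt{247}}{13}$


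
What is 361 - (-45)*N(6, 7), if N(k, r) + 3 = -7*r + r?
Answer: -1664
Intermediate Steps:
N(k, r) = -3 - 6*r (N(k, r) = -3 + (-7*r + r) = -3 - 6*r)
361 - (-45)*N(6, 7) = 361 - (-45)*(-3 - 6*7) = 361 - (-45)*(-3 - 42) = 361 - (-45)*(-45) = 361 - 1*2025 = 361 - 2025 = -1664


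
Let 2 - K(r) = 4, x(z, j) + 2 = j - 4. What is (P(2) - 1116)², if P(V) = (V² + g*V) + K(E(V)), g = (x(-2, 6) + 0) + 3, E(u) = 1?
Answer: 1227664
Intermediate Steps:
x(z, j) = -6 + j (x(z, j) = -2 + (j - 4) = -2 + (-4 + j) = -6 + j)
g = 3 (g = ((-6 + 6) + 0) + 3 = (0 + 0) + 3 = 0 + 3 = 3)
K(r) = -2 (K(r) = 2 - 1*4 = 2 - 4 = -2)
P(V) = -2 + V² + 3*V (P(V) = (V² + 3*V) - 2 = -2 + V² + 3*V)
(P(2) - 1116)² = ((-2 + 2² + 3*2) - 1116)² = ((-2 + 4 + 6) - 1116)² = (8 - 1116)² = (-1108)² = 1227664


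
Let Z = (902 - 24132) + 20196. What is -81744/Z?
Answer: 40872/1517 ≈ 26.943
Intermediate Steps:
Z = -3034 (Z = -23230 + 20196 = -3034)
-81744/Z = -81744/(-3034) = -81744*(-1/3034) = 40872/1517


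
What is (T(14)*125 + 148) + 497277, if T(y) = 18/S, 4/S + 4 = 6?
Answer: 498550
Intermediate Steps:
S = 2 (S = 4/(-4 + 6) = 4/2 = 4*(1/2) = 2)
T(y) = 9 (T(y) = 18/2 = 18*(1/2) = 9)
(T(14)*125 + 148) + 497277 = (9*125 + 148) + 497277 = (1125 + 148) + 497277 = 1273 + 497277 = 498550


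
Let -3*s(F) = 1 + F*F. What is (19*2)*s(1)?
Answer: -76/3 ≈ -25.333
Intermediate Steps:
s(F) = -⅓ - F²/3 (s(F) = -(1 + F*F)/3 = -(1 + F²)/3 = -⅓ - F²/3)
(19*2)*s(1) = (19*2)*(-⅓ - ⅓*1²) = 38*(-⅓ - ⅓*1) = 38*(-⅓ - ⅓) = 38*(-⅔) = -76/3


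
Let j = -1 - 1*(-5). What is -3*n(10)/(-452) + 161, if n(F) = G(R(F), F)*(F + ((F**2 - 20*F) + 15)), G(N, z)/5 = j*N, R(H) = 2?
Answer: 15943/113 ≈ 141.09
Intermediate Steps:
j = 4 (j = -1 + 5 = 4)
G(N, z) = 20*N (G(N, z) = 5*(4*N) = 20*N)
n(F) = 600 - 760*F + 40*F**2 (n(F) = (20*2)*(F + ((F**2 - 20*F) + 15)) = 40*(F + (15 + F**2 - 20*F)) = 40*(15 + F**2 - 19*F) = 600 - 760*F + 40*F**2)
-3*n(10)/(-452) + 161 = -3*(600 - 760*10 + 40*10**2)/(-452) + 161 = -3*(600 - 7600 + 40*100)*(-1)/452 + 161 = -3*(600 - 7600 + 4000)*(-1)/452 + 161 = -(-9000)*(-1)/452 + 161 = -3*750/113 + 161 = -2250/113 + 161 = 15943/113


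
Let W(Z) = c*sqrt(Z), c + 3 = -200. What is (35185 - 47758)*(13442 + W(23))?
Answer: -169006266 + 2552319*sqrt(23) ≈ -1.5677e+8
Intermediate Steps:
c = -203 (c = -3 - 200 = -203)
W(Z) = -203*sqrt(Z)
(35185 - 47758)*(13442 + W(23)) = (35185 - 47758)*(13442 - 203*sqrt(23)) = -12573*(13442 - 203*sqrt(23)) = -169006266 + 2552319*sqrt(23)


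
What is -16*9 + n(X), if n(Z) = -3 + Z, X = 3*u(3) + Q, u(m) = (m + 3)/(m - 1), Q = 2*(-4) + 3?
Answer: -143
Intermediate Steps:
Q = -5 (Q = -8 + 3 = -5)
u(m) = (3 + m)/(-1 + m)
X = 4 (X = 3*((3 + 3)/(-1 + 3)) - 5 = 3*(6/2) - 5 = 3*((½)*6) - 5 = 3*3 - 5 = 9 - 5 = 4)
-16*9 + n(X) = -16*9 + (-3 + 4) = -144 + 1 = -143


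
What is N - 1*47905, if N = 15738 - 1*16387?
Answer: -48554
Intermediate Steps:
N = -649 (N = 15738 - 16387 = -649)
N - 1*47905 = -649 - 1*47905 = -649 - 47905 = -48554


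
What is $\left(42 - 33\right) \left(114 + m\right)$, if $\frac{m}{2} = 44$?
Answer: $1818$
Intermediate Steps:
$m = 88$ ($m = 2 \cdot 44 = 88$)
$\left(42 - 33\right) \left(114 + m\right) = \left(42 - 33\right) \left(114 + 88\right) = 9 \cdot 202 = 1818$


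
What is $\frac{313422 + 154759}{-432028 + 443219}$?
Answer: $\frac{468181}{11191} \approx 41.836$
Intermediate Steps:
$\frac{313422 + 154759}{-432028 + 443219} = \frac{468181}{11191}$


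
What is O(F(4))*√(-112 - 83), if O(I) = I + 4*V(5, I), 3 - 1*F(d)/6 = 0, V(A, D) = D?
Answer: 90*I*√195 ≈ 1256.8*I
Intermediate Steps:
F(d) = 18 (F(d) = 18 - 6*0 = 18 + 0 = 18)
O(I) = 5*I (O(I) = I + 4*I = 5*I)
O(F(4))*√(-112 - 83) = (5*18)*√(-112 - 83) = 90*√(-195) = 90*(I*√195) = 90*I*√195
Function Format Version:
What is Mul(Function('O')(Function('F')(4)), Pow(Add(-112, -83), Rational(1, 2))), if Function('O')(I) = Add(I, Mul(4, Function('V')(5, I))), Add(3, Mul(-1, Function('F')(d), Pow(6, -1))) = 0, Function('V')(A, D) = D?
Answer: Mul(90, I, Pow(195, Rational(1, 2))) ≈ Mul(1256.8, I)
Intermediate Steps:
Function('F')(d) = 18 (Function('F')(d) = Add(18, Mul(-6, 0)) = Add(18, 0) = 18)
Function('O')(I) = Mul(5, I) (Function('O')(I) = Add(I, Mul(4, I)) = Mul(5, I))
Mul(Function('O')(Function('F')(4)), Pow(Add(-112, -83), Rational(1, 2))) = Mul(Mul(5, 18), Pow(Add(-112, -83), Rational(1, 2))) = Mul(90, Pow(-195, Rational(1, 2))) = Mul(90, Mul(I, Pow(195, Rational(1, 2)))) = Mul(90, I, Pow(195, Rational(1, 2)))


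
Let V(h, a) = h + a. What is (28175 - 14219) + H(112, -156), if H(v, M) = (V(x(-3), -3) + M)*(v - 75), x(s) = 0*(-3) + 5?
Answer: 8258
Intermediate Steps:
x(s) = 5 (x(s) = 0 + 5 = 5)
V(h, a) = a + h
H(v, M) = (-75 + v)*(2 + M) (H(v, M) = ((-3 + 5) + M)*(v - 75) = (2 + M)*(-75 + v) = (-75 + v)*(2 + M))
(28175 - 14219) + H(112, -156) = (28175 - 14219) + (-150 - 75*(-156) + 2*112 - 156*112) = 13956 + (-150 + 11700 + 224 - 17472) = 13956 - 5698 = 8258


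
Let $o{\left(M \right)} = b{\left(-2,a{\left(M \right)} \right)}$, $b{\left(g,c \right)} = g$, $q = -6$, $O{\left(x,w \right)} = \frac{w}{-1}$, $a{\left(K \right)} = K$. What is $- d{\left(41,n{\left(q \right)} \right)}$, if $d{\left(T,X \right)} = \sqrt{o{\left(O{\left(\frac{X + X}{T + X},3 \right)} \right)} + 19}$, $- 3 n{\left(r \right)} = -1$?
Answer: $- \sqrt{17} \approx -4.1231$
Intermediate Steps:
$O{\left(x,w \right)} = - w$ ($O{\left(x,w \right)} = w \left(-1\right) = - w$)
$n{\left(r \right)} = \frac{1}{3}$ ($n{\left(r \right)} = \left(- \frac{1}{3}\right) \left(-1\right) = \frac{1}{3}$)
$o{\left(M \right)} = -2$
$d{\left(T,X \right)} = \sqrt{17}$ ($d{\left(T,X \right)} = \sqrt{-2 + 19} = \sqrt{17}$)
$- d{\left(41,n{\left(q \right)} \right)} = - \sqrt{17}$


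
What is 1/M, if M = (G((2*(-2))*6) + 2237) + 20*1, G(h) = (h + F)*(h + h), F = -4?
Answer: 1/3601 ≈ 0.00027770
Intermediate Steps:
G(h) = 2*h*(-4 + h) (G(h) = (h - 4)*(h + h) = (-4 + h)*(2*h) = 2*h*(-4 + h))
M = 3601 (M = (2*((2*(-2))*6)*(-4 + (2*(-2))*6) + 2237) + 20*1 = (2*(-4*6)*(-4 - 4*6) + 2237) + 20 = (2*(-24)*(-4 - 24) + 2237) + 20 = (2*(-24)*(-28) + 2237) + 20 = (1344 + 2237) + 20 = 3581 + 20 = 3601)
1/M = 1/3601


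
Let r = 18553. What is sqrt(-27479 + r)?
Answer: I*sqrt(8926) ≈ 94.478*I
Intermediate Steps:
sqrt(-27479 + r) = sqrt(-27479 + 18553) = sqrt(-8926) = I*sqrt(8926)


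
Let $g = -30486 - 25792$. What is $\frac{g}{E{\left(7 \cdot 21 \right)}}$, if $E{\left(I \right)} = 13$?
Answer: $- \frac{56278}{13} \approx -4329.1$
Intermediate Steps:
$g = -56278$ ($g = -30486 - 25792 = -56278$)
$\frac{g}{E{\left(7 \cdot 21 \right)}} = - \frac{56278}{13}$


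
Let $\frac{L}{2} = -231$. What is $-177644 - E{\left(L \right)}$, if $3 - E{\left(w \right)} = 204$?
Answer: $-177443$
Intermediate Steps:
$L = -462$ ($L = 2 \left(-231\right) = -462$)
$E{\left(w \right)} = -201$ ($E{\left(w \right)} = 3 - 204 = -201$)
$-177644 - E{\left(L \right)} = -177644 - -201 = -177644 + 201 = -177443$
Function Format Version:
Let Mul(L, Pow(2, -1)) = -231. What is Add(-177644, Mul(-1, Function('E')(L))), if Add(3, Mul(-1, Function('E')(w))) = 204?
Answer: -177443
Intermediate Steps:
L = -462 (L = Mul(2, -231) = -462)
Function('E')(w) = -201 (Function('E')(w) = Add(3, Mul(-1, 204)) = Add(3, -204) = -201)
Add(-177644, Mul(-1, Function('E')(L))) = Add(-177644, Mul(-1, -201)) = Add(-177644, 201) = -177443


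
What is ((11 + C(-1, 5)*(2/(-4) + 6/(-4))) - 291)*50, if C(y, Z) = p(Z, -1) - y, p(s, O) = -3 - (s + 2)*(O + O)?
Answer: -15200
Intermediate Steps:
p(s, O) = -3 - 2*O*(2 + s) (p(s, O) = -3 - (2 + s)*2*O = -3 - 2*O*(2 + s))
C(y, Z) = 1 - y + 2*Z (C(y, Z) = (-3 - 4*(-1) - 2*(-1)*Z) - y = (-3 + 4 + 2*Z) - y = (1 + 2*Z) - y = 1 - y + 2*Z)
((11 + C(-1, 5)*(2/(-4) + 6/(-4))) - 291)*50 = ((11 + (1 - 1*(-1) + 2*5)*(2/(-4) + 6/(-4))) - 291)*50 = ((11 + (1 + 1 + 10)*(2*(-1/4) + 6*(-1/4))) - 291)*50 = ((11 + 12*(-1/2 - 3/2)) - 291)*50 = ((11 + 12*(-2)) - 291)*50 = ((11 - 24) - 291)*50 = (-13 - 291)*50 = -304*50 = -15200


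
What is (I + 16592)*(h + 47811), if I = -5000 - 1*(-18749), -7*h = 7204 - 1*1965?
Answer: 9995478358/7 ≈ 1.4279e+9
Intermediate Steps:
h = -5239/7 (h = -(7204 - 1*1965)/7 = -(7204 - 1965)/7 = -⅐*5239 = -5239/7 ≈ -748.43)
I = 13749 (I = -5000 + 18749 = 13749)
(I + 16592)*(h + 47811) = (13749 + 16592)*(-5239/7 + 47811) = 30341*(329438/7) = 9995478358/7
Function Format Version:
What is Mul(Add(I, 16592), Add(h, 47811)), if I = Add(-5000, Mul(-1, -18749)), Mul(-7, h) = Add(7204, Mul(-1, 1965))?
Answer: Rational(9995478358, 7) ≈ 1.4279e+9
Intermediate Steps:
h = Rational(-5239, 7) (h = Mul(Rational(-1, 7), Add(7204, Mul(-1, 1965))) = Mul(Rational(-1, 7), Add(7204, -1965)) = Mul(Rational(-1, 7), 5239) = Rational(-5239, 7) ≈ -748.43)
I = 13749 (I = Add(-5000, 18749) = 13749)
Mul(Add(I, 16592), Add(h, 47811)) = Mul(Add(13749, 16592), Add(Rational(-5239, 7), 47811)) = Mul(30341, Rational(329438, 7)) = Rational(9995478358, 7)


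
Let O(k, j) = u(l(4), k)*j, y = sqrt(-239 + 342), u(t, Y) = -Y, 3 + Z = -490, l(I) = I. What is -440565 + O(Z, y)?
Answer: -440565 + 493*sqrt(103) ≈ -4.3556e+5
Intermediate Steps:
Z = -493 (Z = -3 - 490 = -493)
y = sqrt(103) ≈ 10.149
O(k, j) = -j*k (O(k, j) = (-k)*j = -j*k)
-440565 + O(Z, y) = -440565 - 1*sqrt(103)*(-493) = -440565 + 493*sqrt(103)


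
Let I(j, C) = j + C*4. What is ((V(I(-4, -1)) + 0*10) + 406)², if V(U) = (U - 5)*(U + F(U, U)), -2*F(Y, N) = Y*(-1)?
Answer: 315844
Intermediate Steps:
F(Y, N) = Y/2 (F(Y, N) = -Y*(-1)/2 = -(-1)*Y/2 = Y/2)
I(j, C) = j + 4*C
V(U) = 3*U*(-5 + U)/2 (V(U) = (U - 5)*(U + U/2) = (-5 + U)*(3*U/2) = 3*U*(-5 + U)/2)
((V(I(-4, -1)) + 0*10) + 406)² = ((3*(-4 + 4*(-1))*(-5 + (-4 + 4*(-1)))/2 + 0*10) + 406)² = ((3*(-4 - 4)*(-5 + (-4 - 4))/2 + 0) + 406)² = (((3/2)*(-8)*(-5 - 8) + 0) + 406)² = (((3/2)*(-8)*(-13) + 0) + 406)² = ((156 + 0) + 406)² = (156 + 406)² = 562² = 315844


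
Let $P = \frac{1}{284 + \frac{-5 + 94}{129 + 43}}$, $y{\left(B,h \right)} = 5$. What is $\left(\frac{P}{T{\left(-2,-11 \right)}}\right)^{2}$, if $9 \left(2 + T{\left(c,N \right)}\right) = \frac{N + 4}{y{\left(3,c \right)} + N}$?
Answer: $\frac{86266944}{24429660513769} \approx 3.5312 \cdot 10^{-6}$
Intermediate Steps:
$T{\left(c,N \right)} = -2 + \frac{4 + N}{9 \left(5 + N\right)}$ ($T{\left(c,N \right)} = -2 + \frac{\left(N + 4\right) \frac{1}{5 + N}}{9} = -2 + \frac{\left(4 + N\right) \frac{1}{5 + N}}{9} = -2 + \frac{\frac{1}{5 + N} \left(4 + N\right)}{9} = -2 + \frac{4 + N}{9 \left(5 + N\right)}$)
$P = \frac{172}{48937}$ ($P = \frac{1}{284 + \frac{89}{172}} = \frac{1}{\frac{48937}{172}} = \frac{172}{48937} \approx 0.0035147$)
$\left(\frac{P}{T{\left(-2,-11 \right)}}\right)^{2} = \left(\frac{172}{48937 \frac{-86 - -187}{9 \left(5 - 11\right)}}\right)^{2} = \left(\frac{172}{48937 \frac{-86 + 187}{9 \left(-6\right)}}\right)^{2} = \left(\frac{172}{48937 \cdot \frac{1}{9} \left(- \frac{1}{6}\right) 101}\right)^{2} = \left(\frac{172}{48937 \left(- \frac{101}{54}\right)}\right)^{2} = \left(\frac{172}{48937} \left(- \frac{54}{101}\right)\right)^{2} = \left(- \frac{9288}{4942637}\right)^{2} = \frac{86266944}{24429660513769}$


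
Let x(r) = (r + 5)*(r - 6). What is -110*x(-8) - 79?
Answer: -4699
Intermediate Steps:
x(r) = (-6 + r)*(5 + r) (x(r) = (5 + r)*(-6 + r) = (-6 + r)*(5 + r))
-110*x(-8) - 79 = -110*(-30 + (-8)**2 - 1*(-8)) - 79 = -110*(-30 + 64 + 8) - 79 = -110*42 - 79 = -4620 - 79 = -4699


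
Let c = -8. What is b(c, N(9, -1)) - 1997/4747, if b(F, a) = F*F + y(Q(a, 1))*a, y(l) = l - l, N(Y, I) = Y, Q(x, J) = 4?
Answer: 301811/4747 ≈ 63.579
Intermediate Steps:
y(l) = 0
b(F, a) = F**2 (b(F, a) = F*F + 0*a = F**2 + 0 = F**2)
b(c, N(9, -1)) - 1997/4747 = (-8)**2 - 1997/4747 = 64 - 1997*1/4747 = 64 - 1997/4747 = 301811/4747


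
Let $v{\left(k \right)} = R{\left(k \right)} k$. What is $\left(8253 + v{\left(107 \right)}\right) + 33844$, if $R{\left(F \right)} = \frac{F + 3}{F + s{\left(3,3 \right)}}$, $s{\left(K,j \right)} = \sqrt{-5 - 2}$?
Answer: $\frac{241761311}{5728} - \frac{5885 i \sqrt{7}}{5728} \approx 42207.0 - 2.7183 i$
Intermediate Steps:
$s{\left(K,j \right)} = i \sqrt{7}$ ($s{\left(K,j \right)} = \sqrt{-7} = i \sqrt{7}$)
$R{\left(F \right)} = \frac{3 + F}{F + i \sqrt{7}}$ ($R{\left(F \right)} = \frac{F + 3}{F + i \sqrt{7}} = \frac{3 + F}{F + i \sqrt{7}}$)
$v{\left(k \right)} = \frac{k \left(3 + k\right)}{k + i \sqrt{7}}$ ($v{\left(k \right)} = \frac{3 + k}{k + i \sqrt{7}} k = \frac{k \left(3 + k\right)}{k + i \sqrt{7}}$)
$\left(8253 + v{\left(107 \right)}\right) + 33844 = \left(8253 + \frac{107 \left(3 + 107\right)}{107 + i \sqrt{7}}\right) + 33844 = \left(8253 + 107 \frac{1}{107 + i \sqrt{7}} \cdot 110\right) + 33844 = \left(8253 + \frac{11770}{107 + i \sqrt{7}}\right) + 33844 = 42097 + \frac{11770}{107 + i \sqrt{7}}$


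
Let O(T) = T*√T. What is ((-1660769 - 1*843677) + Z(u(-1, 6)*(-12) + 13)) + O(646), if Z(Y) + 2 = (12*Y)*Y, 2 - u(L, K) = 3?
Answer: -2496948 + 646*√646 ≈ -2.4805e+6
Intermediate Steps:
u(L, K) = -1 (u(L, K) = 2 - 1*3 = 2 - 3 = -1)
Z(Y) = -2 + 12*Y² (Z(Y) = -2 + (12*Y)*Y = -2 + 12*Y²)
O(T) = T^(3/2)
((-1660769 - 1*843677) + Z(u(-1, 6)*(-12) + 13)) + O(646) = ((-1660769 - 1*843677) + (-2 + 12*(-1*(-12) + 13)²)) + 646^(3/2) = ((-1660769 - 843677) + (-2 + 12*(12 + 13)²)) + 646*√646 = (-2504446 + (-2 + 12*25²)) + 646*√646 = (-2504446 + (-2 + 12*625)) + 646*√646 = (-2504446 + (-2 + 7500)) + 646*√646 = (-2504446 + 7498) + 646*√646 = -2496948 + 646*√646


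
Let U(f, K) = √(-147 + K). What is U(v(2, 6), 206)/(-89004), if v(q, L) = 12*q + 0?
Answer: -√59/89004 ≈ -8.6301e-5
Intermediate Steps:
v(q, L) = 12*q
U(v(2, 6), 206)/(-89004) = √(-147 + 206)/(-89004) = √59*(-1/89004) = -√59/89004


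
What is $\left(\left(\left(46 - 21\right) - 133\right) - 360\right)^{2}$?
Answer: $219024$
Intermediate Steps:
$\left(\left(\left(46 - 21\right) - 133\right) - 360\right)^{2} = \left(\left(25 - 133\right) - 360\right)^{2} = \left(-108 - 360\right)^{2} = \left(-468\right)^{2} = 219024$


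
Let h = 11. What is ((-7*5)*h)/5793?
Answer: -385/5793 ≈ -0.066460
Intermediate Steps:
((-7*5)*h)/5793 = (-7*5*11)/5793 = -35*11*(1/5793) = -385*1/5793 = -385/5793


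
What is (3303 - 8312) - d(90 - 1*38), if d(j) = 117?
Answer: -5126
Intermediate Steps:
(3303 - 8312) - d(90 - 1*38) = (3303 - 8312) - 1*117 = -5009 - 117 = -5126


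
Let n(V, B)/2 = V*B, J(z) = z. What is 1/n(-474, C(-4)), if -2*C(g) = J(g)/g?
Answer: 1/474 ≈ 0.0021097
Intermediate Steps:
C(g) = -½ (C(g) = -g/(2*g) = -½*1 = -½)
n(V, B) = 2*B*V (n(V, B) = 2*(V*B) = 2*(B*V) = 2*B*V)
1/n(-474, C(-4)) = 1/(2*(-½)*(-474)) = 1/474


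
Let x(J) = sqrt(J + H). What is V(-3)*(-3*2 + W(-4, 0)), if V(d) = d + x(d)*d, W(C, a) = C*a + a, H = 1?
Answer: 18 + 18*I*sqrt(2) ≈ 18.0 + 25.456*I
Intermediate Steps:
x(J) = sqrt(1 + J) (x(J) = sqrt(J + 1) = sqrt(1 + J))
W(C, a) = a + C*a
V(d) = d + d*sqrt(1 + d) (V(d) = d + sqrt(1 + d)*d = d + d*sqrt(1 + d))
V(-3)*(-3*2 + W(-4, 0)) = (-3*(1 + sqrt(1 - 3)))*(-3*2 + 0*(1 - 4)) = (-3*(1 + sqrt(-2)))*(-6 + 0*(-3)) = (-3*(1 + I*sqrt(2)))*(-6 + 0) = (-3 - 3*I*sqrt(2))*(-6) = 18 + 18*I*sqrt(2)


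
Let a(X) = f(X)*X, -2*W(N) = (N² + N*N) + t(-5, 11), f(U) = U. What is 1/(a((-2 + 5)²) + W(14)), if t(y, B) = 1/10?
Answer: -20/2301 ≈ -0.0086919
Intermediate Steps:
t(y, B) = ⅒
W(N) = -1/20 - N² (W(N) = -((N² + N*N) + ⅒)/2 = -((N² + N²) + ⅒)/2 = -(2*N² + ⅒)/2 = -(⅒ + 2*N²)/2 = -1/20 - N²)
a(X) = X² (a(X) = X*X = X²)
1/(a((-2 + 5)²) + W(14)) = 1/(((-2 + 5)²)² + (-1/20 - 1*14²)) = 1/((3²)² + (-1/20 - 1*196)) = 1/(9² + (-1/20 - 196)) = 1/(81 - 3921/20) = 1/(-2301/20) = -20/2301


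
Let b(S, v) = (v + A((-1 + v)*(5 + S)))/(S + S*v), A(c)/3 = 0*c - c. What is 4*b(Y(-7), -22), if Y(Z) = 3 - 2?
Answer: -224/3 ≈ -74.667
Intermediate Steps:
Y(Z) = 1
A(c) = -3*c (A(c) = 3*(0*c - c) = 3*(0 - c) = 3*(-c) = -3*c)
b(S, v) = (v - 3*(-1 + v)*(5 + S))/(S + S*v)
4*b(Y(-7), -22) = 4*((15 - 14*(-22) + 3*1 - 3*1*(-22))/(1*(1 - 22))) = 4*(1*(15 + 308 + 3 + 66)/(-21)) = 4*(1*(-1/21)*392) = 4*(-56/3) = -224/3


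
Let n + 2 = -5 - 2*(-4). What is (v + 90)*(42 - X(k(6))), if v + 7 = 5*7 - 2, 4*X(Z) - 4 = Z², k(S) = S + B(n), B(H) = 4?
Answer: 1856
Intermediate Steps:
n = 1 (n = -2 + (-5 - 2*(-4)) = -2 + (-5 + 8) = -2 + 3 = 1)
k(S) = 4 + S (k(S) = S + 4 = 4 + S)
X(Z) = 1 + Z²/4
v = 26 (v = -7 + (5*7 - 2) = -7 + (35 - 2) = -7 + 33 = 26)
(v + 90)*(42 - X(k(6))) = (26 + 90)*(42 - (1 + (4 + 6)²/4)) = 116*(42 - (1 + (¼)*10²)) = 116*(42 - (1 + (¼)*100)) = 116*(42 - (1 + 25)) = 116*(42 - 1*26) = 116*(42 - 26) = 116*16 = 1856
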